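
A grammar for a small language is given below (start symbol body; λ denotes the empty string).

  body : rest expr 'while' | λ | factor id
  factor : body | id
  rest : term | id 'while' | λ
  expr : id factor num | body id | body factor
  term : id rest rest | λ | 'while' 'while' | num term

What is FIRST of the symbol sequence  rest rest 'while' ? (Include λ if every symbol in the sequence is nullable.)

Add FIRST(rest)\{λ} = { 'while', id, num }; rest is nullable, continue.
Add FIRST(rest)\{λ} = { 'while', id, num }; rest is nullable, continue.
'while' is a terminal; add {'while'} and stop.

{ 'while', id, num }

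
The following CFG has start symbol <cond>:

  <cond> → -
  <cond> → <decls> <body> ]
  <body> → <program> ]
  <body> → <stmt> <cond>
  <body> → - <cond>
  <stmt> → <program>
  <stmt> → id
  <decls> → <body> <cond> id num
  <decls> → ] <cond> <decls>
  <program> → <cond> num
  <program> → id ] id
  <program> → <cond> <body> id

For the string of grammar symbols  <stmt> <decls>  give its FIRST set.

Add FIRST(<stmt>) = { -, ], id }; <stmt> is not nullable, stop.

{ -, ], id }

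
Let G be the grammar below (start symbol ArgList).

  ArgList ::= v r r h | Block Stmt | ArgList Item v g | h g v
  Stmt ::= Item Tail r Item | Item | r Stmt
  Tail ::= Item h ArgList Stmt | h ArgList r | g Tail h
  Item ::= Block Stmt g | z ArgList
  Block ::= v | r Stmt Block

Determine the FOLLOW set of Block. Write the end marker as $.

In ArgList ::= Block Stmt: add FIRST(Stmt) = { r, v, z }.
In Item ::= Block Stmt g: add FIRST(Stmt g) = { r, v, z }.
In Block ::= r Stmt Block: Block is at the end, add FOLLOW(Block) = { r, v, z }.
Union: FOLLOW(Block) = { r, v, z }.

{ r, v, z }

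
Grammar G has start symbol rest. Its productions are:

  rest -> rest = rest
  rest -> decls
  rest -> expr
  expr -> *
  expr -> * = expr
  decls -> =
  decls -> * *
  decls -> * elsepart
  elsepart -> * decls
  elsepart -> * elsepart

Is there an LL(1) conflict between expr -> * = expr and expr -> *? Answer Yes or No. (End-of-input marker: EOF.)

FIRST(* = expr) = { * } and FIRST(*) = { * }.
Both contain *, so the two alternatives are not disjoint — LL(1) conflict.

Yes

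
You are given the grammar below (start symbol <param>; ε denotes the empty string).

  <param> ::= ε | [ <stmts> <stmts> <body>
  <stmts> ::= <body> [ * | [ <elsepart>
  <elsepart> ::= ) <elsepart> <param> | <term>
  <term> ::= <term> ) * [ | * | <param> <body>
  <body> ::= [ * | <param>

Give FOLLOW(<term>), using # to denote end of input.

In <elsepart> ::= <term>: <term> is at the end, add FOLLOW(<elsepart>) = { #, ), [ }.
In <term> ::= <term> ) * [: add FIRST() * [) = { ) }.
Union: FOLLOW(<term>) = { #, ), [ }.

{ #, ), [ }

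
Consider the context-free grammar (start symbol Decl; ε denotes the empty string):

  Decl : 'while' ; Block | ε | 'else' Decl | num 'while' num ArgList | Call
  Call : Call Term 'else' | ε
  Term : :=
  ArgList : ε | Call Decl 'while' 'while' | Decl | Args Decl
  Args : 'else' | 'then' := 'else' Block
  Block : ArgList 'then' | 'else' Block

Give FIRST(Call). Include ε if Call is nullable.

{ :=, ε }

From Call : Call Term 'else': Call nullable, take FIRST(Call) ∪ FIRST(Term) = { := }.
Call : ε contributes ε.
Union: FIRST(Call) = { :=, ε }.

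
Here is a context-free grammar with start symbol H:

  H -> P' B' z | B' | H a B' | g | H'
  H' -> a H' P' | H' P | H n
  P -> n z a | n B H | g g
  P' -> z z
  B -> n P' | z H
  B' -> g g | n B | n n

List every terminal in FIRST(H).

{ a, g, n, z }

From H -> P' B' z: add FIRST(P') = { z }.
From H -> B': add FIRST(B') = { g, n }.
From H -> H a B': add FIRST(H) = { a, g, n, z }.
H -> g contributes {g}.
From H -> H': add FIRST(H') = { a, g, n, z }.
Union: FIRST(H) = { a, g, n, z }.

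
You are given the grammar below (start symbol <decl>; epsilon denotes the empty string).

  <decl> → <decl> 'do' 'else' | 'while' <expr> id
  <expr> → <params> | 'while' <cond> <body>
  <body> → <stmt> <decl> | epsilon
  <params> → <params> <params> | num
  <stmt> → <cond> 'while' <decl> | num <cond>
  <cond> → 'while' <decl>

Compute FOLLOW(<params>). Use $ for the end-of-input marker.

In <expr> → <params>: <params> is at the end, add FOLLOW(<expr>) = { id }.
In <params> → <params> <params>: add FIRST(<params>) = { num }.
In <params> → <params> <params>: <params> is at the end, add FOLLOW(<params>) = { id, num }.
Union: FOLLOW(<params>) = { id, num }.

{ id, num }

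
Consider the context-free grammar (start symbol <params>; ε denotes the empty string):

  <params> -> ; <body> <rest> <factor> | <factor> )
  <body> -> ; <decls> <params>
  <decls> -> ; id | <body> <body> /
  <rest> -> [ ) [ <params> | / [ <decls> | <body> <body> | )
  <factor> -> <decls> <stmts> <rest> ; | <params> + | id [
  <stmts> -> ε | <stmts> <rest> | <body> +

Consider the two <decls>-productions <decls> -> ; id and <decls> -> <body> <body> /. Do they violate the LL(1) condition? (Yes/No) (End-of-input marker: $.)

Yes

FIRST(; id) = { ; } and FIRST(<body> <body> /) = { ; }.
Both contain ;, so the two alternatives are not disjoint — LL(1) conflict.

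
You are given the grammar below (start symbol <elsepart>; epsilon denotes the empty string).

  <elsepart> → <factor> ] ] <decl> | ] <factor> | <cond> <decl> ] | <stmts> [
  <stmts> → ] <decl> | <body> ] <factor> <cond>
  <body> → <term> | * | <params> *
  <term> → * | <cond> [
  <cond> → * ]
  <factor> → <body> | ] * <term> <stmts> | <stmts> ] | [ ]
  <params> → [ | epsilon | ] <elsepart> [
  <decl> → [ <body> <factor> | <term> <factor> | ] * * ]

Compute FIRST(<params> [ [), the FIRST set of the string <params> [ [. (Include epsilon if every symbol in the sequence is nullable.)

{ [, ] }

Add FIRST(<params>)\{epsilon} = { [, ] }; <params> is nullable, continue.
[ is a terminal; add {[} and stop.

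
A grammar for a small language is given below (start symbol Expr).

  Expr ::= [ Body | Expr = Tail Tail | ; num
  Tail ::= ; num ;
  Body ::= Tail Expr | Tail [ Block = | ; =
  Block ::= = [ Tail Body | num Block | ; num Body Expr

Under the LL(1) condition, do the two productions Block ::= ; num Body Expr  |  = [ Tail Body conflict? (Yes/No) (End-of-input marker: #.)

No

FIRST(; num Body Expr) = { ; } and FIRST(= [ Tail Body) = { = }.
The FIRST sets are disjoint and neither alternative is nullable — no conflict.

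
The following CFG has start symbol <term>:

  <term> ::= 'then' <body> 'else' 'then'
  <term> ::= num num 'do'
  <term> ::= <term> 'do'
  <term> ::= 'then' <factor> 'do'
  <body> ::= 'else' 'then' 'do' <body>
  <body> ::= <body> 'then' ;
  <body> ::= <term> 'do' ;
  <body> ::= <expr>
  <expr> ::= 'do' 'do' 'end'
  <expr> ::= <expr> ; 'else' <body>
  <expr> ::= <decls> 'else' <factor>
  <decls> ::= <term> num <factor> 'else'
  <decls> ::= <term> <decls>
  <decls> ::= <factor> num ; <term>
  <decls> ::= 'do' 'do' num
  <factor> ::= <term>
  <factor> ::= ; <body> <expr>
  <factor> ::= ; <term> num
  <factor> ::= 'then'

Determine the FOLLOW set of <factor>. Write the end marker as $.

{ 'do', 'else', 'then', ;, num }

In <term> ::= 'then' <factor> 'do': add FIRST('do') = { 'do' }.
In <expr> ::= <decls> 'else' <factor>: <factor> is at the end, add FOLLOW(<expr>) = { 'do', 'else', 'then', ;, num }.
In <decls> ::= <term> num <factor> 'else': add FIRST('else') = { 'else' }.
In <decls> ::= <factor> num ; <term>: add FIRST(num ; <term>) = { num }.
Union: FOLLOW(<factor>) = { 'do', 'else', 'then', ;, num }.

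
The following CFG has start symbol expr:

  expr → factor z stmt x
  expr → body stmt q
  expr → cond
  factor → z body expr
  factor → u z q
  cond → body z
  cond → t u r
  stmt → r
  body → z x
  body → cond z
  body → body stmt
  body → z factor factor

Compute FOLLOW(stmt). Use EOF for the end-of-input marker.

In expr → factor z stmt x: add FIRST(x) = { x }.
In expr → body stmt q: add FIRST(q) = { q }.
In body → body stmt: stmt is at the end, add FOLLOW(body) = { r, t, u, z }.
Union: FOLLOW(stmt) = { q, r, t, u, x, z }.

{ q, r, t, u, x, z }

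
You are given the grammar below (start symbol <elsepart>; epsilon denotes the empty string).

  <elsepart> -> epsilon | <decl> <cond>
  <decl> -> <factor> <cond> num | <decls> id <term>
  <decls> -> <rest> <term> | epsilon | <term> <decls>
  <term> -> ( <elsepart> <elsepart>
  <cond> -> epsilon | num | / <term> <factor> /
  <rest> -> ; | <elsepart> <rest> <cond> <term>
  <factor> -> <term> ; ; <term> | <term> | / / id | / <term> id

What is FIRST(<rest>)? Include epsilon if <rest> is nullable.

<rest> -> ; contributes {;}.
From <rest> -> <elsepart> <rest> <cond> <term>: <elsepart> nullable, take FIRST(<elsepart>) ∪ FIRST(<rest>) = { (, /, ;, id }.
Union: FIRST(<rest>) = { (, /, ;, id }.

{ (, /, ;, id }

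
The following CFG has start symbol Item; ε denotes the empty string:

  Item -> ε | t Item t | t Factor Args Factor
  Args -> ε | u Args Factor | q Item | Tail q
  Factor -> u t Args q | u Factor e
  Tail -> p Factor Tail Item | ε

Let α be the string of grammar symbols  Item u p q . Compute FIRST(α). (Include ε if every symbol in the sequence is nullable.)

{ t, u }

Add FIRST(Item)\{ε} = { t }; Item is nullable, continue.
u is a terminal; add {u} and stop.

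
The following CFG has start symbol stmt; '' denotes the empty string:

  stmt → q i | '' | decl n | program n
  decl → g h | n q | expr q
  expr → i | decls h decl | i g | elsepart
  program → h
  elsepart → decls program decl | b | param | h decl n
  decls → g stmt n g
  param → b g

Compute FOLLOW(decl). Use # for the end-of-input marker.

{ n, q }

In stmt → decl n: add FIRST(n) = { n }.
In expr → decls h decl: decl is at the end, add FOLLOW(expr) = { q }.
In elsepart → decls program decl: decl is at the end, add FOLLOW(elsepart) = { q }.
In elsepart → h decl n: add FIRST(n) = { n }.
Union: FOLLOW(decl) = { n, q }.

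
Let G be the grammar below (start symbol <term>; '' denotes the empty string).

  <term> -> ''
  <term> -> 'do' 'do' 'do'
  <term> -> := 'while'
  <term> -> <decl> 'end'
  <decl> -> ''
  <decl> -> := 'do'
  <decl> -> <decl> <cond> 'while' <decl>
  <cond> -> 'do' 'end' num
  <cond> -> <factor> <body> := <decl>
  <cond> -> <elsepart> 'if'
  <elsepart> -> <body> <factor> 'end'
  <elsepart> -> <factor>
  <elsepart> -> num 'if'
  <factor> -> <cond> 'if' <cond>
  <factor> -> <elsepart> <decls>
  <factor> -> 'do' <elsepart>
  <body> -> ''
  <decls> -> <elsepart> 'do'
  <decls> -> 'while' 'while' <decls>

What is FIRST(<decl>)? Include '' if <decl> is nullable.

{ 'do', :=, num, '' }

<decl> -> '' contributes ''.
<decl> -> := 'do' contributes {:=}.
From <decl> -> <decl> <cond> 'while' <decl>: <decl> nullable, take FIRST(<decl>) ∪ FIRST(<cond>) = { 'do', :=, num }.
Union: FIRST(<decl>) = { 'do', :=, num, '' }.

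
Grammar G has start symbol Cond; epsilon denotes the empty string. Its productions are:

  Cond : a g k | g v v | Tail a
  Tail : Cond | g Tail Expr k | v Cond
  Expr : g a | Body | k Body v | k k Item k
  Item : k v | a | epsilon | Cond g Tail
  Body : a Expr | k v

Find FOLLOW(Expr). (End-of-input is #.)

In Tail : g Tail Expr k: add FIRST(k) = { k }.
In Body : a Expr: Expr is at the end, add FOLLOW(Body) = { k, v }.
Union: FOLLOW(Expr) = { k, v }.

{ k, v }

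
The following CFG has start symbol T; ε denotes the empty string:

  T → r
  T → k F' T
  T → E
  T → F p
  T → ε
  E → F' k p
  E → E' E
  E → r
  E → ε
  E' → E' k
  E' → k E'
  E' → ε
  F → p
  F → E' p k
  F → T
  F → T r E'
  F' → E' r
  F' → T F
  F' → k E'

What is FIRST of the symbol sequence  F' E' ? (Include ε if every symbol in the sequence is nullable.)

Add FIRST(F')\{ε} = { k, p, r }; F' is nullable, continue.
Add FIRST(E')\{ε} = { k }; E' is nullable, continue.
Every symbol is nullable, so include ε.

{ k, p, r, ε }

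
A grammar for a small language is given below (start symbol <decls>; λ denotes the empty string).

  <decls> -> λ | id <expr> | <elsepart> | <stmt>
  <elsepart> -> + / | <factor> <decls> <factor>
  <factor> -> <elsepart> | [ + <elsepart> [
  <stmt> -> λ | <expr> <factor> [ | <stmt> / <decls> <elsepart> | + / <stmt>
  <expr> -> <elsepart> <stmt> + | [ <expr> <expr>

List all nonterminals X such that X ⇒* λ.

Directly nullable (have an λ-production): <decls>, <stmt>.
No other nonterminal has a production whose RHS symbols are all nullable.

{ <decls>, <stmt> }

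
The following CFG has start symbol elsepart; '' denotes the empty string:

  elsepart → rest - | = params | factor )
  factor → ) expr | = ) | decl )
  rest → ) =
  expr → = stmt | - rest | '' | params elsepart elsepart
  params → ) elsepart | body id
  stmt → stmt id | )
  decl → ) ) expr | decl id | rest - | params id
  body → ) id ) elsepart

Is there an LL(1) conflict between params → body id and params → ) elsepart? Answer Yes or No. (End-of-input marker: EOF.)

Yes

FIRST(body id) = { ) } and FIRST() elsepart) = { ) }.
Both contain ), so the two alternatives are not disjoint — LL(1) conflict.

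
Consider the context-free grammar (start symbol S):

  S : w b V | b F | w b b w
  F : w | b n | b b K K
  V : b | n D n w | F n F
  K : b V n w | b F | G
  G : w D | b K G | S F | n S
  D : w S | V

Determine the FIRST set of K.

{ b, n, w }

K : b V n w contributes {b}.
K : b F contributes {b}.
From K : G: add FIRST(G) = { b, n, w }.
Union: FIRST(K) = { b, n, w }.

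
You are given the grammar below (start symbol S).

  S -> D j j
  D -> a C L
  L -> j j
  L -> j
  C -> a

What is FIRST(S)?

From S -> D j j: add FIRST(D) = { a }.
Union: FIRST(S) = { a }.

{ a }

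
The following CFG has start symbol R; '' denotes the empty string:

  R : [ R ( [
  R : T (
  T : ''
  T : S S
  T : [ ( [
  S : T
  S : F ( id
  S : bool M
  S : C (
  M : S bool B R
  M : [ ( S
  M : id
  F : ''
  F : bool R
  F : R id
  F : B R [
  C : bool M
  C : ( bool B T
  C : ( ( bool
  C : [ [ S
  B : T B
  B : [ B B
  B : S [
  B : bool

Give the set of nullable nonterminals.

Directly nullable (have an ''-production): T, F.
S : T with every symbol nullable, so S is nullable.
No other nonterminal has a production whose RHS symbols are all nullable.

{ F, S, T }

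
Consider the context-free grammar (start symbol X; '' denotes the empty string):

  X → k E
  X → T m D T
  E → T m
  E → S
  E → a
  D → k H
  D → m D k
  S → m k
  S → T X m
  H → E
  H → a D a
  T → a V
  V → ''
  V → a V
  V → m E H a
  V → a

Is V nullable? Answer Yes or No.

Yes

V has an ''-production, so V ⇒ ''.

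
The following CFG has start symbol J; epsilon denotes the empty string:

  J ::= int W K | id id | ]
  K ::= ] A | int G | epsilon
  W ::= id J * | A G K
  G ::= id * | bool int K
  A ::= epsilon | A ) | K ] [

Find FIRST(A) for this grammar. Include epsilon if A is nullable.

A ::= epsilon contributes epsilon.
From A ::= A ): A nullable, take FIRST(A) ∪ {)} = { ), ], int }.
From A ::= K ] [: K nullable, take FIRST(K) ∪ {]} = { ], int }.
Union: FIRST(A) = { ), ], int, epsilon }.

{ ), ], int, epsilon }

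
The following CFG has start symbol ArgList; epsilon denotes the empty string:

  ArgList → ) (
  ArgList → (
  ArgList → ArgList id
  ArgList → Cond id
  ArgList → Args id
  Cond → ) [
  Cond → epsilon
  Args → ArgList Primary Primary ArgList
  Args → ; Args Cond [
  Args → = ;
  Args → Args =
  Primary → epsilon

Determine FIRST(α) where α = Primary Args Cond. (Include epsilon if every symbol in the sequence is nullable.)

{ (, ), ;, =, id }

Add FIRST(Primary)\{epsilon} = {  }; Primary is nullable, continue.
Add FIRST(Args) = { (, ), ;, =, id }; Args is not nullable, stop.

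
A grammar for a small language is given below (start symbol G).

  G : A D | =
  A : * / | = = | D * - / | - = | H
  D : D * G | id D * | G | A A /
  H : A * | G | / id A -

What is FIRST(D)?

From D : D * G: add FIRST(D) = { *, -, /, =, id }.
D : id D * contributes {id}.
From D : G: add FIRST(G) = { *, -, /, =, id }.
From D : A A /: add FIRST(A) = { *, -, /, =, id }.
Union: FIRST(D) = { *, -, /, =, id }.

{ *, -, /, =, id }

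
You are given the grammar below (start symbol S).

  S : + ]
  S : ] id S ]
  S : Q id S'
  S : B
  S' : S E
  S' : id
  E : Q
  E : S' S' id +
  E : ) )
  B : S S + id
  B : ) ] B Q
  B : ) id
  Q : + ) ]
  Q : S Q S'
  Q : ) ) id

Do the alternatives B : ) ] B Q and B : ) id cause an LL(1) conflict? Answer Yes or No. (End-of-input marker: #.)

Yes

FIRST() ] B Q) = { ) } and FIRST() id) = { ) }.
Both contain ), so the two alternatives are not disjoint — LL(1) conflict.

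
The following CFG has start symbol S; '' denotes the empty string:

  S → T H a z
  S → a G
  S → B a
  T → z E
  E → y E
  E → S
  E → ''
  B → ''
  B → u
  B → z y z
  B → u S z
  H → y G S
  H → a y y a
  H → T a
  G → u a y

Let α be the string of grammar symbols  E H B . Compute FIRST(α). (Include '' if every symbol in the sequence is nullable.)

{ a, u, y, z }

Add FIRST(E)\{''} = { a, u, y, z }; E is nullable, continue.
Add FIRST(H) = { a, y, z }; H is not nullable, stop.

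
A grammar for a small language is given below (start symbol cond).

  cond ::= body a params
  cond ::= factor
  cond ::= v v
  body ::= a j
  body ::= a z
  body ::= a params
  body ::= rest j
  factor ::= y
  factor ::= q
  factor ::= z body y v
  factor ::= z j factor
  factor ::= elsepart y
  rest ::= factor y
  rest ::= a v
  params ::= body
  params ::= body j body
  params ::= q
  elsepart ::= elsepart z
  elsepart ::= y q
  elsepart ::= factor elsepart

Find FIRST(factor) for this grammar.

factor ::= y contributes {y}.
factor ::= q contributes {q}.
factor ::= z body y v contributes {z}.
factor ::= z j factor contributes {z}.
From factor ::= elsepart y: add FIRST(elsepart) = { q, y, z }.
Union: FIRST(factor) = { q, y, z }.

{ q, y, z }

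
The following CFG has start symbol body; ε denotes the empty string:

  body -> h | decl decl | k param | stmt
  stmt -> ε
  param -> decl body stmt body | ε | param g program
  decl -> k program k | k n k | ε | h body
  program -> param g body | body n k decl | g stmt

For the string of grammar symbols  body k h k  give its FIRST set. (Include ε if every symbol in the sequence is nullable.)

{ h, k }

Add FIRST(body)\{ε} = { h, k }; body is nullable, continue.
k is a terminal; add {k} and stop.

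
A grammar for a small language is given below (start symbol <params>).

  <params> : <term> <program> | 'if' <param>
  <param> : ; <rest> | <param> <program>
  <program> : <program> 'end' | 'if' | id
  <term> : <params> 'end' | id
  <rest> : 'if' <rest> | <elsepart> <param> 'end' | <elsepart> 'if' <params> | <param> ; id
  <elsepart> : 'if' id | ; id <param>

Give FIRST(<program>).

From <program> : <program> 'end': add FIRST(<program>) = { 'if', id }.
<program> : 'if' contributes {'if'}.
<program> : id contributes {id}.
Union: FIRST(<program>) = { 'if', id }.

{ 'if', id }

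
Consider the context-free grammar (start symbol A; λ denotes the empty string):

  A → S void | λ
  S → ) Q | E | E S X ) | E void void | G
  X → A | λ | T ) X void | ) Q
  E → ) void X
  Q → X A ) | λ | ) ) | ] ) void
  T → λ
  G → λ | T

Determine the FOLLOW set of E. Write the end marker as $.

{ ), void }

In S → E: E is at the end, add FOLLOW(S) = { ), void }.
In S → E S X ): add FIRST(S X )) = { ), void }.
In S → E void void: add FIRST(void void) = { void }.
Union: FOLLOW(E) = { ), void }.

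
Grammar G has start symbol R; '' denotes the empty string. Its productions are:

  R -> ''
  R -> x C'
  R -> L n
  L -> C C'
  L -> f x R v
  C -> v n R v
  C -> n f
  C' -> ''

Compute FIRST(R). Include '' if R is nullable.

{ f, n, v, x, '' }

R -> '' contributes ''.
R -> x C' contributes {x}.
From R -> L n: add FIRST(L) = { f, n, v }.
Union: FIRST(R) = { f, n, v, x, '' }.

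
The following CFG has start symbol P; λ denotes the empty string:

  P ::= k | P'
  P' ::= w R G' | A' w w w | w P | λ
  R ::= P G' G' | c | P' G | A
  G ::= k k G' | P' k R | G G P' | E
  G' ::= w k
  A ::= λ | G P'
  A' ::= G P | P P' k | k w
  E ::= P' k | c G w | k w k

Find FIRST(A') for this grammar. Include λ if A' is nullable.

From A' ::= G P: add FIRST(G) = { c, k, w }.
From A' ::= P P' k: P, P' nullable, take FIRST(P) ∪ FIRST(P') ∪ {k} = { c, k, w }.
A' ::= k w contributes {k}.
Union: FIRST(A') = { c, k, w }.

{ c, k, w }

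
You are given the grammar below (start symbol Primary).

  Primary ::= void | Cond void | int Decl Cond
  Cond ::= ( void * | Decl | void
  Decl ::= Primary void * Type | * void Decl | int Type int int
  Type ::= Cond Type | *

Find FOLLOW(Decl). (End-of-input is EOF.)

In Primary ::= int Decl Cond: add FIRST(Cond) = { (, *, int, void }.
In Cond ::= Decl: Decl is at the end, add FOLLOW(Cond) = { EOF, (, *, int, void }.
In Decl ::= * void Decl: Decl is at the end, add FOLLOW(Decl) = { EOF, (, *, int, void }.
Union: FOLLOW(Decl) = { EOF, (, *, int, void }.

{ EOF, (, *, int, void }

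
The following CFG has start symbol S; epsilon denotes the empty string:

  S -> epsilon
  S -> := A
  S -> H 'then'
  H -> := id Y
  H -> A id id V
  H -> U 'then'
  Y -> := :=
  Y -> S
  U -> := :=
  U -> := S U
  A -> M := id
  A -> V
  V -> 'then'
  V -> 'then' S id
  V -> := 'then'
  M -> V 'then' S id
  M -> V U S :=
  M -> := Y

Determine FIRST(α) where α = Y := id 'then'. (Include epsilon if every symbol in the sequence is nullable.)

{ 'then', := }

Add FIRST(Y)\{epsilon} = { 'then', := }; Y is nullable, continue.
:= is a terminal; add {:=} and stop.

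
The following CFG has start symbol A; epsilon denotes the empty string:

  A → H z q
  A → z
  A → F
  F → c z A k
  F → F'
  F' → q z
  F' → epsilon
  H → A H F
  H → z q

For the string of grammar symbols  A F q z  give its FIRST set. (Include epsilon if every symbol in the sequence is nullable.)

{ c, q, z }

Add FIRST(A)\{epsilon} = { c, q, z }; A is nullable, continue.
Add FIRST(F)\{epsilon} = { c, q }; F is nullable, continue.
q is a terminal; add {q} and stop.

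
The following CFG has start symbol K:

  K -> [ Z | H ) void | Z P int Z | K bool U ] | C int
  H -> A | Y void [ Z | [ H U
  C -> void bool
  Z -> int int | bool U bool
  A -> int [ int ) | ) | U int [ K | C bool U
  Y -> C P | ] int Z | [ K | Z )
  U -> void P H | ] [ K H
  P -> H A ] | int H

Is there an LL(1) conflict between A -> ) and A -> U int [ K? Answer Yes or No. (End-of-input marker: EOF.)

No

FIRST()) = { ) } and FIRST(U int [ K) = { ], void }.
The FIRST sets are disjoint and neither alternative is nullable — no conflict.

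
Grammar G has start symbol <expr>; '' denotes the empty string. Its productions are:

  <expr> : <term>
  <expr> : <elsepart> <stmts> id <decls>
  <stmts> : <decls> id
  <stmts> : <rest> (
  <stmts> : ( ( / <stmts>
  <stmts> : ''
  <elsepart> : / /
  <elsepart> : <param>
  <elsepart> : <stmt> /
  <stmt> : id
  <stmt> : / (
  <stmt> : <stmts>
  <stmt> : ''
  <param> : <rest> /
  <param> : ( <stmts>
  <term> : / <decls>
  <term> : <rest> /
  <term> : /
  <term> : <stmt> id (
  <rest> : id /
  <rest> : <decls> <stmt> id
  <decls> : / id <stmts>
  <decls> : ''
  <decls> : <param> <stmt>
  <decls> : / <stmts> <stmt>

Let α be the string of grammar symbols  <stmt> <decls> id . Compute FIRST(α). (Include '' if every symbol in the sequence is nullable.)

{ (, /, id }

Add FIRST(<stmt>)\{''} = { (, /, id }; <stmt> is nullable, continue.
Add FIRST(<decls>)\{''} = { (, /, id }; <decls> is nullable, continue.
id is a terminal; add {id} and stop.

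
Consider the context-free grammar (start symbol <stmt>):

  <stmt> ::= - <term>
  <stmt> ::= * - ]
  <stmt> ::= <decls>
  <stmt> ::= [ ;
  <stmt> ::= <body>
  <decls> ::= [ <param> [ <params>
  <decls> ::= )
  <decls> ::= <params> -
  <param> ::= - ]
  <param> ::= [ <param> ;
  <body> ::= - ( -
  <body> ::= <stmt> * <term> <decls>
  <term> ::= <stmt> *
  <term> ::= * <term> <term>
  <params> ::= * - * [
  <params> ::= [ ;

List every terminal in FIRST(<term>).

{ ), *, -, [ }

From <term> ::= <stmt> *: add FIRST(<stmt>) = { ), *, -, [ }.
<term> ::= * <term> <term> contributes {*}.
Union: FIRST(<term>) = { ), *, -, [ }.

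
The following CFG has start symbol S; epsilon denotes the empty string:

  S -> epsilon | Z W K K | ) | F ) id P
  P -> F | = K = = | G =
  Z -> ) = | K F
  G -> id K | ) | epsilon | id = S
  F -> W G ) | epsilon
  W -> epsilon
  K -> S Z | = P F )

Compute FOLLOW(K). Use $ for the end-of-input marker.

In S -> Z W K K: add FIRST(K) = { ), =, id }.
In S -> Z W K K: K is at the end, add FOLLOW(S) = { $, ), =, id }.
In P -> = K = =: add FIRST(= =) = { = }.
In Z -> K F: add FIRST(F)\{epsilon} = { ), id }.
  Since F is nullable, also add FOLLOW(Z) = { $, ), =, id }.
In G -> id K: K is at the end, add FOLLOW(G) = { ), = }.
Union: FOLLOW(K) = { $, ), =, id }.

{ $, ), =, id }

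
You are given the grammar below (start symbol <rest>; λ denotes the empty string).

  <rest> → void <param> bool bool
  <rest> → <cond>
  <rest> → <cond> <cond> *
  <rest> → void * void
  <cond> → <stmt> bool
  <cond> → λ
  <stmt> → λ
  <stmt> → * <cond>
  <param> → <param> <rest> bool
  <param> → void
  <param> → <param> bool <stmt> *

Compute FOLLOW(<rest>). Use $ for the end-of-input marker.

{ $, bool }

<rest> is the start symbol, so $ ∈ FOLLOW(<rest>).
In <param> → <param> <rest> bool: add FIRST(bool) = { bool }.
Union: FOLLOW(<rest>) = { $, bool }.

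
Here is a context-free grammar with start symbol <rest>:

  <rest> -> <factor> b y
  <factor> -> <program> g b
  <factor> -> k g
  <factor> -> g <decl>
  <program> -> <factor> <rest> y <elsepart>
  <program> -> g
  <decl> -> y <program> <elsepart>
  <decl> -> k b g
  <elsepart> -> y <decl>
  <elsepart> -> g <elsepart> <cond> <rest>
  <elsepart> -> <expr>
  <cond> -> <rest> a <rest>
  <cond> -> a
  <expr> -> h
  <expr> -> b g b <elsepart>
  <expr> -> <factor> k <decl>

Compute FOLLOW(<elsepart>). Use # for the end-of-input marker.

{ a, b, g, h, k, y }

In <program> -> <factor> <rest> y <elsepart>: <elsepart> is at the end, add FOLLOW(<program>) = { b, g, h, k, y }.
In <decl> -> y <program> <elsepart>: <elsepart> is at the end, add FOLLOW(<decl>) = { a, b, g, h, k, y }.
In <elsepart> -> g <elsepart> <cond> <rest>: add FIRST(<cond> <rest>) = { a, g, k }.
In <expr> -> b g b <elsepart>: <elsepart> is at the end, add FOLLOW(<expr>) = { a, b, g, h, k, y }.
Union: FOLLOW(<elsepart>) = { a, b, g, h, k, y }.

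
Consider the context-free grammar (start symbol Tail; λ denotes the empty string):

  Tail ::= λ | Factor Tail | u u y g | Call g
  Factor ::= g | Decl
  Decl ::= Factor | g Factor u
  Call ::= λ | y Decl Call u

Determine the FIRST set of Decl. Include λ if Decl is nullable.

From Decl ::= Factor: add FIRST(Factor) = { g }.
Decl ::= g Factor u contributes {g}.
Union: FIRST(Decl) = { g }.

{ g }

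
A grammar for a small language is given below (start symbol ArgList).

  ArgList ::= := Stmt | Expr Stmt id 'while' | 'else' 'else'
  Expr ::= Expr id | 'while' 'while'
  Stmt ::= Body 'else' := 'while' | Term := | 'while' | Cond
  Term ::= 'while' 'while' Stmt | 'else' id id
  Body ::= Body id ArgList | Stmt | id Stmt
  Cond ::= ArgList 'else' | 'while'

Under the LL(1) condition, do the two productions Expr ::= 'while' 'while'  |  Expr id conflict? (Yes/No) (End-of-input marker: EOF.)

FIRST('while' 'while') = { 'while' } and FIRST(Expr id) = { 'while' }.
Both contain 'while', so the two alternatives are not disjoint — LL(1) conflict.

Yes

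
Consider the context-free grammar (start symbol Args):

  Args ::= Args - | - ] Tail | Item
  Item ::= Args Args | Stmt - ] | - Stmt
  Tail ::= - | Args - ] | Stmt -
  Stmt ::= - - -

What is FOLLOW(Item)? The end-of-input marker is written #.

In Args ::= Item: Item is at the end, add FOLLOW(Args) = { #, - }.
Union: FOLLOW(Item) = { #, - }.

{ #, - }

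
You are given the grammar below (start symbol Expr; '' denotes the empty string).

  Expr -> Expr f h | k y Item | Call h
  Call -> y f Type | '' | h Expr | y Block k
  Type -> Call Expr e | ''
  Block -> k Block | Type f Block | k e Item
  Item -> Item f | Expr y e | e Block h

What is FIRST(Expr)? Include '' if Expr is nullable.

From Expr -> Expr f h: add FIRST(Expr) = { h, k, y }.
Expr -> k y Item contributes {k}.
From Expr -> Call h: Call nullable, take FIRST(Call) ∪ {h} = { h, y }.
Union: FIRST(Expr) = { h, k, y }.

{ h, k, y }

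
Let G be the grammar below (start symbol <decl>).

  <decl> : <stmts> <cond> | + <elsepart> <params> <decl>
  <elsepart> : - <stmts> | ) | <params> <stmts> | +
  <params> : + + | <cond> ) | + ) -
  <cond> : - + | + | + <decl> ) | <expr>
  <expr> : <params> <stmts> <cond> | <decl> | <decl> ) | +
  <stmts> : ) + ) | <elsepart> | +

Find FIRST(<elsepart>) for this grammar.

{ ), +, - }

<elsepart> : - <stmts> contributes {-}.
<elsepart> : ) contributes {)}.
From <elsepart> : <params> <stmts>: add FIRST(<params>) = { ), +, - }.
<elsepart> : + contributes {+}.
Union: FIRST(<elsepart>) = { ), +, - }.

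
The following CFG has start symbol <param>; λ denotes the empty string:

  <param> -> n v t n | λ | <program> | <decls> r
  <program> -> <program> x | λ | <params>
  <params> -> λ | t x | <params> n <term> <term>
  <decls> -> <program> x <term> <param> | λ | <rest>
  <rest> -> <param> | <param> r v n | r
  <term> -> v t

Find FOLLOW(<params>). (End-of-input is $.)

{ $, n, r, x }

In <program> -> <params>: <params> is at the end, add FOLLOW(<program>) = { $, r, x }.
In <params> -> <params> n <term> <term>: add FIRST(n <term> <term>) = { n }.
Union: FOLLOW(<params>) = { $, n, r, x }.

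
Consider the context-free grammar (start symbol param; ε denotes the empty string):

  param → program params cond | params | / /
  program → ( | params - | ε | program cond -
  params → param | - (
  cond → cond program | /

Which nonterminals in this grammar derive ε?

Directly nullable (have an ε-production): program.
No other nonterminal has a production whose RHS symbols are all nullable.

{ program }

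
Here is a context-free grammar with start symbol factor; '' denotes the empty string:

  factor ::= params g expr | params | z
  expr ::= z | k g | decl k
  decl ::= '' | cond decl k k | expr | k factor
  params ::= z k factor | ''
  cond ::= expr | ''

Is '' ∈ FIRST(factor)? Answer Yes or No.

Yes

factor ::= params and each of params is nullable, so factor ⇒* ''.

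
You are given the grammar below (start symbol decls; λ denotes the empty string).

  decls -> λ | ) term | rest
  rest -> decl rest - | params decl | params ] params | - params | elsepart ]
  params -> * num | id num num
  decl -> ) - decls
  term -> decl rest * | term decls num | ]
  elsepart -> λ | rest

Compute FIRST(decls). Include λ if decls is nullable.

{ ), *, -, ], id, λ }

decls -> λ contributes λ.
decls -> ) term contributes {)}.
From decls -> rest: add FIRST(rest) = { ), *, -, ], id }.
Union: FIRST(decls) = { ), *, -, ], id, λ }.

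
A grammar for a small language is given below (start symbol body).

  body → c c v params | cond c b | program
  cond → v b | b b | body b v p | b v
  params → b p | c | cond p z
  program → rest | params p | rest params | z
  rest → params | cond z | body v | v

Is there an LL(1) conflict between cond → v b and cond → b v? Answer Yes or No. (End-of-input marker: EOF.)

No

FIRST(v b) = { v } and FIRST(b v) = { b }.
The FIRST sets are disjoint and neither alternative is nullable — no conflict.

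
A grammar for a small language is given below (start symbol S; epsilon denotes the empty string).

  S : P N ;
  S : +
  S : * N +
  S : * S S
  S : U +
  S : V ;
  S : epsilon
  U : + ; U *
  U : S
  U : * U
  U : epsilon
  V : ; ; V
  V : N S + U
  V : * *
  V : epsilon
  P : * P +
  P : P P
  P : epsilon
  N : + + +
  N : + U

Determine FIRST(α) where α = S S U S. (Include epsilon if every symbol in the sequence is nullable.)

Add FIRST(S)\{epsilon} = { *, +, ; }; S is nullable, continue.
Add FIRST(S)\{epsilon} = { *, +, ; }; S is nullable, continue.
Add FIRST(U)\{epsilon} = { *, +, ; }; U is nullable, continue.
Add FIRST(S)\{epsilon} = { *, +, ; }; S is nullable, continue.
Every symbol is nullable, so include epsilon.

{ *, +, ;, epsilon }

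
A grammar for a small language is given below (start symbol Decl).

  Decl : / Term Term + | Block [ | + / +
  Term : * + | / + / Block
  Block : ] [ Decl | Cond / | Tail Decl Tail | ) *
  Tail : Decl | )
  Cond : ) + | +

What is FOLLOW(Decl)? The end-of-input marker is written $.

{ $, ), *, +, /, [, ] }

Decl is the start symbol, so $ ∈ FOLLOW(Decl).
In Block : ] [ Decl: Decl is at the end, add FOLLOW(Block) = { *, +, /, [ }.
In Block : Tail Decl Tail: add FIRST(Tail) = { ), +, /, ] }.
In Tail : Decl: Decl is at the end, add FOLLOW(Tail) = { ), *, +, /, [, ] }.
Union: FOLLOW(Decl) = { $, ), *, +, /, [, ] }.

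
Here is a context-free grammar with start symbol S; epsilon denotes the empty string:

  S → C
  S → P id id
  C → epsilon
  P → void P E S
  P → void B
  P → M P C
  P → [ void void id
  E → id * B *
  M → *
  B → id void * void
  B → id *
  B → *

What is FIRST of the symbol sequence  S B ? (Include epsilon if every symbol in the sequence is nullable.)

{ *, [, id, void }

Add FIRST(S)\{epsilon} = { *, [, void }; S is nullable, continue.
Add FIRST(B) = { *, id }; B is not nullable, stop.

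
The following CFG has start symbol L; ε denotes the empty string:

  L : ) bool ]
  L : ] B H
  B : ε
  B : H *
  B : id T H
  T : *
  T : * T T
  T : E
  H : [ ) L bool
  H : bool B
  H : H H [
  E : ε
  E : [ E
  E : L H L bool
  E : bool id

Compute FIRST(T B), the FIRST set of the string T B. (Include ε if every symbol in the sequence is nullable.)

{ ), *, [, ], bool, id, ε }

Add FIRST(T)\{ε} = { ), *, [, ], bool }; T is nullable, continue.
Add FIRST(B)\{ε} = { [, bool, id }; B is nullable, continue.
Every symbol is nullable, so include ε.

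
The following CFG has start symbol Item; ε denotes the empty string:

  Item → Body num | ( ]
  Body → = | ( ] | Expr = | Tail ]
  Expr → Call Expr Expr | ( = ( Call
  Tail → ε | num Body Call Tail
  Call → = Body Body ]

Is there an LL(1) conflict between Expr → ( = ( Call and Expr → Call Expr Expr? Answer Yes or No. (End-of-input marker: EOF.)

No

FIRST(( = ( Call) = { ( } and FIRST(Call Expr Expr) = { = }.
The FIRST sets are disjoint and neither alternative is nullable — no conflict.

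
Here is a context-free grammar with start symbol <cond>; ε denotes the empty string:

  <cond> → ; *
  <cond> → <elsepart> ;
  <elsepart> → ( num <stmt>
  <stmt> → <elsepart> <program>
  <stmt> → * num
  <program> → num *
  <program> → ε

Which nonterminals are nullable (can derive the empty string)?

Directly nullable (have an ε-production): <program>.
No other nonterminal has a production whose RHS symbols are all nullable.

{ <program> }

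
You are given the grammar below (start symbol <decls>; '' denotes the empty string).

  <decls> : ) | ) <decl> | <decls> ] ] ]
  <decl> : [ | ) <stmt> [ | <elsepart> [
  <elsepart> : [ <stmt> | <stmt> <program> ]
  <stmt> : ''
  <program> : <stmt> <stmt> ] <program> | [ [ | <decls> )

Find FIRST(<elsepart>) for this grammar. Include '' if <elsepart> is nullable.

<elsepart> : [ <stmt> contributes {[}.
From <elsepart> : <stmt> <program> ]: <stmt> nullable, take FIRST(<stmt>) ∪ FIRST(<program>) = { ), [, ] }.
Union: FIRST(<elsepart>) = { ), [, ] }.

{ ), [, ] }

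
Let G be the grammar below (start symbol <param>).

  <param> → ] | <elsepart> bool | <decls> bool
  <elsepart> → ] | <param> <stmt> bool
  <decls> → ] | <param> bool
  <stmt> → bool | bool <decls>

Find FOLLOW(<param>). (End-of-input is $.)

{ $, bool }

<param> is the start symbol, so $ ∈ FOLLOW(<param>).
In <elsepart> → <param> <stmt> bool: add FIRST(<stmt> bool) = { bool }.
In <decls> → <param> bool: add FIRST(bool) = { bool }.
Union: FOLLOW(<param>) = { $, bool }.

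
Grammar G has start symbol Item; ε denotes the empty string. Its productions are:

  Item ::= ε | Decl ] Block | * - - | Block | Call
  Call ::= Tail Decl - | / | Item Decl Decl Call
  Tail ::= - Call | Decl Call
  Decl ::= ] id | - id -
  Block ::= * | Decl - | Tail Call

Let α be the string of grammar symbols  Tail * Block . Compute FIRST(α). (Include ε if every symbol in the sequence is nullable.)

Add FIRST(Tail) = { -, ] }; Tail is not nullable, stop.

{ -, ] }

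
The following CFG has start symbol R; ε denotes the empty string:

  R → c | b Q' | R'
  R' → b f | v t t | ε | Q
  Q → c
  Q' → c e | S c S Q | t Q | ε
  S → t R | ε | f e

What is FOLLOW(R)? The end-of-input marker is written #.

R is the start symbol, so # ∈ FOLLOW(R).
In S → t R: R is at the end, add FOLLOW(S) = { c }.
Union: FOLLOW(R) = { #, c }.

{ #, c }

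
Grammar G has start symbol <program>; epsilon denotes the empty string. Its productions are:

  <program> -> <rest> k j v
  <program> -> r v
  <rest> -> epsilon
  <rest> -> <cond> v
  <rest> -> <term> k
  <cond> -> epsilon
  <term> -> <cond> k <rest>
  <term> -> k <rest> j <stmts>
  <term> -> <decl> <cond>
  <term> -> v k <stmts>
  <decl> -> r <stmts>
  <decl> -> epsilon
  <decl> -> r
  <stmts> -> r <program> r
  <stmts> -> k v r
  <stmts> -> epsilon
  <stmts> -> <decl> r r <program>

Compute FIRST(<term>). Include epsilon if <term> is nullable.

{ k, r, v, epsilon }

From <term> -> <cond> k <rest>: <cond> nullable, take FIRST(<cond>) ∪ {k} = { k }.
<term> -> k <rest> j <stmts> contributes {k}.
From <term> -> <decl> <cond>: <decl>, <cond> nullable, take FIRST(<decl>) ∪ FIRST(<cond>) = { r }; also epsilon since the whole RHS is nullable.
<term> -> v k <stmts> contributes {v}.
Union: FIRST(<term>) = { k, r, v, epsilon }.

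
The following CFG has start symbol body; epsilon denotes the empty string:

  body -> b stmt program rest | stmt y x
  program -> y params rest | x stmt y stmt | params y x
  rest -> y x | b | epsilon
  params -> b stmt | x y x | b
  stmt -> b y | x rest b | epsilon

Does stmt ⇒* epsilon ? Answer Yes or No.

Yes

stmt has an epsilon-production, so stmt ⇒ epsilon.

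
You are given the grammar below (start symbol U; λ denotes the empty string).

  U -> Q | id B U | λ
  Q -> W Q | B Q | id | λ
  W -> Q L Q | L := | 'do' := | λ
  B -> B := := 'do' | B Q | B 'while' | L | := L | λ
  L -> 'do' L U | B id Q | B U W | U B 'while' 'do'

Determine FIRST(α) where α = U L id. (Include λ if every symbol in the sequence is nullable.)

{ 'do', 'while', :=, id }

Add FIRST(U)\{λ} = { 'do', 'while', :=, id }; U is nullable, continue.
Add FIRST(L)\{λ} = { 'do', 'while', :=, id }; L is nullable, continue.
id is a terminal; add {id} and stop.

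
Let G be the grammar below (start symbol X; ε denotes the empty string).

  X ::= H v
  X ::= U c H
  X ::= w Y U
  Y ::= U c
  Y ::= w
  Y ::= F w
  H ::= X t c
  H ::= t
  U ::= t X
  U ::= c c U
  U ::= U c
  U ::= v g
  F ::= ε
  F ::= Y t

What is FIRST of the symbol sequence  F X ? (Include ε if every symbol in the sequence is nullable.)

{ c, t, v, w }

Add FIRST(F)\{ε} = { c, t, v, w }; F is nullable, continue.
Add FIRST(X) = { c, t, v, w }; X is not nullable, stop.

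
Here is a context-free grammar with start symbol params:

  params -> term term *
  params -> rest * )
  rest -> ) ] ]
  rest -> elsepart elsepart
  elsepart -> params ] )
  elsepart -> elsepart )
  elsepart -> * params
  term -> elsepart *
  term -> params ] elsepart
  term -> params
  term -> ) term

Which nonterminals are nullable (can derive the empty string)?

{ } (none)

No nonterminal has an empty production or an RHS whose symbols are all nullable.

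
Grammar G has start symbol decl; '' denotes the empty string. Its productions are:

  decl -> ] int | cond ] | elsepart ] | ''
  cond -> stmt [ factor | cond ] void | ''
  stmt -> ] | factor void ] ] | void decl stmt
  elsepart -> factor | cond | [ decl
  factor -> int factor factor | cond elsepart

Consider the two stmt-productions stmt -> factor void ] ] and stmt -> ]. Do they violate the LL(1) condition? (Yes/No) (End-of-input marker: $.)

FIRST(factor void ] ]) = { [, ], int, void } and FIRST(]) = { ] }.
Both contain ], so the two alternatives are not disjoint — LL(1) conflict.

Yes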